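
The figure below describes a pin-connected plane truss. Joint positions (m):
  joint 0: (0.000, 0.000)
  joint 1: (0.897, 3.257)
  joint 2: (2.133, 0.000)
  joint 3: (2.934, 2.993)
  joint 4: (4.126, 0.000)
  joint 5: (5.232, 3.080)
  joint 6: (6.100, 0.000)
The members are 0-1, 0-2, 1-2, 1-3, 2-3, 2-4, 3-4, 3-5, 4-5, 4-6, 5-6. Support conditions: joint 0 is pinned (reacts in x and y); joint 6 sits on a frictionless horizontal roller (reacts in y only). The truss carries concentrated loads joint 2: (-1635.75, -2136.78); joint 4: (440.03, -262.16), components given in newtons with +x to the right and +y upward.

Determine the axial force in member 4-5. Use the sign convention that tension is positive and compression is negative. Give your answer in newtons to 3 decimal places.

N=7 nodes, M=11 members, R=3 reactions → 2N=14, M+R=14
member 0 (0-1): L=3.3783, (cx,cy)=(0.2655,0.9641)
member 1 (0-2): L=2.1330, (cx,cy)=(1.0000,0.0000)
member 2 (1-2): L=3.4836, (cx,cy)=(0.3548,-0.9349)
member 3 (1-3): L=2.0540, (cx,cy)=(0.9917,-0.1285)
member 4 (2-3): L=3.0983, (cx,cy)=(0.2585,0.9660)
member 5 (2-4): L=1.9930, (cx,cy)=(1.0000,0.0000)
member 6 (3-4): L=3.2216, (cx,cy)=(0.3700,-0.9290)
member 7 (3-5): L=2.2996, (cx,cy)=(0.9993,0.0378)
member 8 (4-5): L=3.2726, (cx,cy)=(0.3380,0.9412)
member 9 (4-6): L=1.9740, (cx,cy)=(1.0000,0.0000)
member 10 (5-6): L=3.2000, (cx,cy)=(0.2713,-0.9625)
solve A·x = −loads:
  F[0-1] = -1529.3399 N (compression)
  F[0-2] = -789.6480 N (compression)
  F[1-2] = +1717.8214 N (tension)
  F[1-3] = -1024.0509 N (compression)
  F[2-3] = +549.3942 N (tension)
  F[2-4] = +1313.5545 N (tension)
  F[3-4] = -737.4093 N (compression)
  F[3-5] = -601.1142 N (compression)
  F[4-5] = +1006.4572 N (tension)
  F[4-6] = +260.5397 N (tension)
  F[5-6] = -960.5068 N (compression)
  Rx@0 = +1195.7200 N
  Ry@0 = +1474.4443 N
  Ry@6 = +924.4957 N

1006.457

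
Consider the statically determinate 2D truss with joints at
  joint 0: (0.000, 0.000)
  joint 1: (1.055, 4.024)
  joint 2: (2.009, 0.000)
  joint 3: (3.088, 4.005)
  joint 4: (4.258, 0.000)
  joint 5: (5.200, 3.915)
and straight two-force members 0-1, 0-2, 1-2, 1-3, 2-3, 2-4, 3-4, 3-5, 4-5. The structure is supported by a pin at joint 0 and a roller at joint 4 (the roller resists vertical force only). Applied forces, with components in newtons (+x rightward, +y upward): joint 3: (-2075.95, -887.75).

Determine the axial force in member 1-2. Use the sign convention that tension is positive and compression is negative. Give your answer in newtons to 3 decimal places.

N=6 nodes, M=9 members, R=3 reactions → 2N=12, M+R=12
member 0 (0-1): L=4.1600, (cx,cy)=(0.2536,0.9673)
member 1 (0-2): L=2.0090, (cx,cy)=(1.0000,0.0000)
member 2 (1-2): L=4.1355, (cx,cy)=(0.2307,-0.9730)
member 3 (1-3): L=2.0331, (cx,cy)=(1.0000,-0.0093)
member 4 (2-3): L=4.1478, (cx,cy)=(0.2601,0.9656)
member 5 (2-4): L=2.2490, (cx,cy)=(1.0000,0.0000)
member 6 (3-4): L=4.1724, (cx,cy)=(0.2804,-0.9599)
member 7 (3-5): L=2.1139, (cx,cy)=(0.9991,-0.0426)
member 8 (4-5): L=4.0267, (cx,cy)=(0.2339,0.9723)
solve A·x = −loads:
  F[0-1] = -2270.7721 N (compression)
  F[0-2] = -1500.0691 N (compression)
  F[1-2] = +2267.9768 N (tension)
  F[1-3] = -1099.1132 N (compression)
  F[2-3] = -2285.4930 N (compression)
  F[2-4] = -382.3418 N (compression)
  F[3-4] = +1363.4897 N (tension)
  F[3-5] = +0.0000 N (tension)
  F[4-5] = -0.0000 N (compression)
  Rx@0 = +2075.9500 N
  Ry@0 = +2196.5353 N
  Ry@4 = -1308.7853 N

2267.977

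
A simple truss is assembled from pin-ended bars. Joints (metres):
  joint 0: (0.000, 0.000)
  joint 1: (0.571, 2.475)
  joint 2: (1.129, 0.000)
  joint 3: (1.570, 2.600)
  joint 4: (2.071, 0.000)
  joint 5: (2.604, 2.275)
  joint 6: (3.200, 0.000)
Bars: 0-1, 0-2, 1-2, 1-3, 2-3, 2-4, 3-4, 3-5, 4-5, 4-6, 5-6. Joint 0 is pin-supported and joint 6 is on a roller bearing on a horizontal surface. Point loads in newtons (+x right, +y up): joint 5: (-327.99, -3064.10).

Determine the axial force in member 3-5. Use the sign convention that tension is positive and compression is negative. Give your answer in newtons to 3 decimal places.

N=7 nodes, M=11 members, R=3 reactions → 2N=14, M+R=14
member 0 (0-1): L=2.5400, (cx,cy)=(0.2248,0.9744)
member 1 (0-2): L=1.1290, (cx,cy)=(1.0000,0.0000)
member 2 (1-2): L=2.5371, (cx,cy)=(0.2199,-0.9755)
member 3 (1-3): L=1.0068, (cx,cy)=(0.9923,0.1242)
member 4 (2-3): L=2.6371, (cx,cy)=(0.1672,0.9859)
member 5 (2-4): L=0.9420, (cx,cy)=(1.0000,0.0000)
member 6 (3-4): L=2.6478, (cx,cy)=(0.1892,-0.9819)
member 7 (3-5): L=1.0839, (cx,cy)=(0.9540,-0.2999)
member 8 (4-5): L=2.3366, (cx,cy)=(0.2281,0.9736)
member 9 (4-6): L=1.1290, (cx,cy)=(1.0000,0.0000)
member 10 (5-6): L=2.3518, (cx,cy)=(0.2534,-0.9674)
solve A·x = −loads:
  F[0-1] = -824.9849 N (compression)
  F[0-2] = -142.5317 N (compression)
  F[1-2] = +778.3022 N (tension)
  F[1-3] = -359.4145 N (compression)
  F[2-3] = -770.0893 N (compression)
  F[2-4] = +157.4232 N (tension)
  F[3-4] = +1036.8320 N (tension)
  F[3-5] = -714.4693 N (compression)
  F[4-5] = -1045.6715 N (compression)
  F[4-6] = +592.1308 N (tension)
  F[5-6] = -2336.5066 N (compression)
  Rx@0 = +327.9900 N
  Ry@0 = +803.8690 N
  Ry@6 = +2260.2310 N

-714.469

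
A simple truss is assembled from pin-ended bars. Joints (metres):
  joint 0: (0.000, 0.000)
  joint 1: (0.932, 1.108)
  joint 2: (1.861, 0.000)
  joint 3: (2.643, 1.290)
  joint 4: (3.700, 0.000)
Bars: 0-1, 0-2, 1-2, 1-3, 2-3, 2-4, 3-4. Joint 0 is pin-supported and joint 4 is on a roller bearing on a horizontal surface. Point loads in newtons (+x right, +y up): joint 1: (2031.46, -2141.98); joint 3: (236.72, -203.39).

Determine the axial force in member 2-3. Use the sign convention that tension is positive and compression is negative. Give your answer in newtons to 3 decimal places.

1583.793

N=5 nodes, M=7 members, R=3 reactions → 2N=10, M+R=10
member 0 (0-1): L=1.4479, (cx,cy)=(0.6437,0.7653)
member 1 (0-2): L=1.8610, (cx,cy)=(1.0000,0.0000)
member 2 (1-2): L=1.4459, (cx,cy)=(0.6425,-0.7663)
member 3 (1-3): L=1.7207, (cx,cy)=(0.9944,0.1058)
member 4 (2-3): L=1.5085, (cx,cy)=(0.5184,0.8551)
member 5 (2-4): L=1.8390, (cx,cy)=(1.0000,0.0000)
member 6 (3-4): L=1.6677, (cx,cy)=(0.6338,-0.7735)
solve A·x = −loads:
  F[0-1] = -1267.0888 N (compression)
  F[0-2] = +3083.8181 N (tension)
  F[1-2] = -1767.4396 N (compression)
  F[1-3] = -1721.1835 N (compression)
  F[2-3] = +1583.7933 N (tension)
  F[2-4] = +1127.2256 N (tension)
  F[3-4] = -1778.5399 N (compression)
  Rx@0 = -2268.1800 N
  Ry@0 = +969.6642 N
  Ry@4 = +1375.7058 N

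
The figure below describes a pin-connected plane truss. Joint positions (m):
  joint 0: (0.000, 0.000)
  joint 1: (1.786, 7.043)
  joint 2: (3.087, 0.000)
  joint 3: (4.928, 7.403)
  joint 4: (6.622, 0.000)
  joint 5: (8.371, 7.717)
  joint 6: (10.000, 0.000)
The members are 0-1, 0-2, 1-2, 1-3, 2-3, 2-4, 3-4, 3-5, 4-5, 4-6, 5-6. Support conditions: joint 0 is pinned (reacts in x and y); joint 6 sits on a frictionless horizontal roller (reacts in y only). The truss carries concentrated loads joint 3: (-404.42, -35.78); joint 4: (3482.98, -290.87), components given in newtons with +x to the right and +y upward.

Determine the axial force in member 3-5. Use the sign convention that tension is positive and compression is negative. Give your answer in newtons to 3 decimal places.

40.011

N=7 nodes, M=11 members, R=3 reactions → 2N=14, M+R=14
member 0 (0-1): L=7.2659, (cx,cy)=(0.2458,0.9693)
member 1 (0-2): L=3.0870, (cx,cy)=(1.0000,0.0000)
member 2 (1-2): L=7.1622, (cx,cy)=(0.1816,-0.9834)
member 3 (1-3): L=3.1626, (cx,cy)=(0.9935,0.1138)
member 4 (2-3): L=7.6285, (cx,cy)=(0.2413,0.9704)
member 5 (2-4): L=3.5350, (cx,cy)=(1.0000,0.0000)
member 6 (3-4): L=7.5943, (cx,cy)=(0.2231,-0.9748)
member 7 (3-5): L=3.4573, (cx,cy)=(0.9959,0.0908)
member 8 (4-5): L=7.9127, (cx,cy)=(0.2210,0.9753)
member 9 (4-6): L=3.3780, (cx,cy)=(1.0000,0.0000)
member 10 (5-6): L=7.8871, (cx,cy)=(0.2065,-0.9784)
solve A·x = −loads:
  F[0-1] = -428.9563 N (compression)
  F[0-2] = +3183.9996 N (tension)
  F[1-2] = +402.0357 N (tension)
  F[1-3] = -179.6367 N (compression)
  F[2-3] = -407.3886 N (compression)
  F[2-4] = +3355.3452 N (tension)
  F[3-4] = +393.5656 N (tension)
  F[3-5] = +40.0111 N (tension)
  F[4-5] = -95.1326 N (compression)
  F[4-6] = -18.8180 N (compression)
  F[5-6] = +91.1101 N (tension)
  Rx@0 = -3078.5600 N
  Ry@0 = +415.7956 N
  Ry@6 = -89.1456 N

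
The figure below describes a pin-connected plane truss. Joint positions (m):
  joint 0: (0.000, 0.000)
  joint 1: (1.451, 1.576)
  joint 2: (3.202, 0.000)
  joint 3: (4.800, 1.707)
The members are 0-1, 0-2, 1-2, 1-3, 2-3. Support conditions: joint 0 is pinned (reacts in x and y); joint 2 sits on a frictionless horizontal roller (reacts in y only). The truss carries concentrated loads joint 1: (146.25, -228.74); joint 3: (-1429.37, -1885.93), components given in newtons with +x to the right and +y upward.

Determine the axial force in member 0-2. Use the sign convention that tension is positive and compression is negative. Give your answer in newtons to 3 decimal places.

N=4 nodes, M=5 members, R=3 reactions → 2N=8, M+R=8
member 0 (0-1): L=2.1422, (cx,cy)=(0.6773,0.7357)
member 1 (0-2): L=3.2020, (cx,cy)=(1.0000,0.0000)
member 2 (1-2): L=2.3558, (cx,cy)=(0.7433,-0.6690)
member 3 (1-3): L=3.3516, (cx,cy)=(0.9992,0.0391)
member 4 (2-3): L=2.3383, (cx,cy)=(0.6834,0.7300)
solve A·x = −loads:
  F[0-1] = +171.3957 N (tension)
  F[0-2] = -1399.2114 N (compression)
  F[1-2] = -510.0005 N (compression)
  F[1-3] = +349.1779 N (tension)
  F[2-3] = -2602.0531 N (compression)
  Rx@0 = +1283.1200 N
  Ry@0 = -126.0924 N
  Ry@2 = +2240.7624 N

-1399.211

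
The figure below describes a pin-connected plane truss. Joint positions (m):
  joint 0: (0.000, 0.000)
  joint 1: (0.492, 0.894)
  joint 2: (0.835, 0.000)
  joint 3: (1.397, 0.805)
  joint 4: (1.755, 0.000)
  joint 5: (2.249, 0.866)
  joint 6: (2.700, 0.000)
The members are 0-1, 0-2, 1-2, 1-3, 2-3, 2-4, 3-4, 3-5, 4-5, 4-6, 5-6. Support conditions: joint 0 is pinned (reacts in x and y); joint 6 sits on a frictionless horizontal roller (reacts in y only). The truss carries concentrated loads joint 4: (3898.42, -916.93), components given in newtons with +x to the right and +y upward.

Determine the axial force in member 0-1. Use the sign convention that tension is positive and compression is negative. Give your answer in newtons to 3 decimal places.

N=7 nodes, M=11 members, R=3 reactions → 2N=14, M+R=14
member 0 (0-1): L=1.0204, (cx,cy)=(0.4821,0.8761)
member 1 (0-2): L=0.8350, (cx,cy)=(1.0000,0.0000)
member 2 (1-2): L=0.9575, (cx,cy)=(0.3582,-0.9336)
member 3 (1-3): L=0.9094, (cx,cy)=(0.9952,-0.0979)
member 4 (2-3): L=0.9818, (cx,cy)=(0.5724,0.8199)
member 5 (2-4): L=0.9200, (cx,cy)=(1.0000,0.0000)
member 6 (3-4): L=0.8810, (cx,cy)=(0.4063,-0.9137)
member 7 (3-5): L=0.8542, (cx,cy)=(0.9974,0.0714)
member 8 (4-5): L=0.9970, (cx,cy)=(0.4955,0.8686)
member 9 (4-6): L=0.9450, (cx,cy)=(1.0000,0.0000)
member 10 (5-6): L=0.9764, (cx,cy)=(0.4619,-0.8869)
solve A·x = −loads:
  F[0-1] = -366.3149 N (compression)
  F[0-2] = +4075.0367 N (tension)
  F[1-2] = +376.5462 N (tension)
  F[1-3] = -313.0017 N (compression)
  F[2-3] = -428.7572 N (compression)
  F[2-4] = +4455.3553 N (tension)
  F[3-4] = +298.0990 N (tension)
  F[3-5] = -679.8032 N (compression)
  F[4-5] = +742.0467 N (tension)
  F[4-6] = +310.3903 N (tension)
  F[5-6] = -671.9848 N (compression)
  Rx@0 = -3898.4200 N
  Ry@0 = +320.9255 N
  Ry@6 = +596.0045 N

-366.315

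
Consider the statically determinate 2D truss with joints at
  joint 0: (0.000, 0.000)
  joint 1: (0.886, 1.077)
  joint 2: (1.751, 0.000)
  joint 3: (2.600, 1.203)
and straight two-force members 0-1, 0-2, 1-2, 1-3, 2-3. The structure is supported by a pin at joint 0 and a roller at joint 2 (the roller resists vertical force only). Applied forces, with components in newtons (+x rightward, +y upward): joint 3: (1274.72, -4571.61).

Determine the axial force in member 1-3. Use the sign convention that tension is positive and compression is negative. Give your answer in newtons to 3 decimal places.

N=4 nodes, M=5 members, R=3 reactions → 2N=8, M+R=8
member 0 (0-1): L=1.3946, (cx,cy)=(0.6353,0.7723)
member 1 (0-2): L=1.7510, (cx,cy)=(1.0000,0.0000)
member 2 (1-2): L=1.3814, (cx,cy)=(0.6262,-0.7797)
member 3 (1-3): L=1.7186, (cx,cy)=(0.9973,0.0733)
member 4 (2-3): L=1.4724, (cx,cy)=(0.5766,0.8170)
solve A·x = −loads:
  F[0-1] = +4004.3387 N (tension)
  F[0-2] = -1269.2565 N (compression)
  F[1-2] = -3518.6913 N (compression)
  F[1-3] = +4760.1726 N (tension)
  F[2-3] = -6022.5860 N (compression)
  Rx@0 = -1274.7200 N
  Ry@0 = -3092.3958 N
  Ry@2 = +7664.0058 N

4760.173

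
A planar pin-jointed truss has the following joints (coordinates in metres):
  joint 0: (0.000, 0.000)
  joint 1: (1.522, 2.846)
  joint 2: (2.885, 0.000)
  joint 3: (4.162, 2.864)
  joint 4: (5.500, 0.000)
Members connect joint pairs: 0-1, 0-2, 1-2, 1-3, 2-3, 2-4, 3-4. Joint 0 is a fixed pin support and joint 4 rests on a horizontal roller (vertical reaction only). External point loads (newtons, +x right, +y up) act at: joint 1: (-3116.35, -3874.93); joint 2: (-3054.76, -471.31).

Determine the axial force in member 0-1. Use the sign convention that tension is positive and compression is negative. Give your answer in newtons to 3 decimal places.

N=5 nodes, M=7 members, R=3 reactions → 2N=10, M+R=10
member 0 (0-1): L=3.2274, (cx,cy)=(0.4716,0.8818)
member 1 (0-2): L=2.8850, (cx,cy)=(1.0000,0.0000)
member 2 (1-2): L=3.1555, (cx,cy)=(0.4319,-0.9019)
member 3 (1-3): L=2.6401, (cx,cy)=(1.0000,0.0068)
member 4 (2-3): L=3.1358, (cx,cy)=(0.4072,0.9133)
member 5 (2-4): L=2.6150, (cx,cy)=(1.0000,0.0000)
member 6 (3-4): L=3.1611, (cx,cy)=(0.4233,-0.9060)
solve A·x = −loads:
  F[0-1] = -5261.0328 N (compression)
  F[0-2] = -3690.0857 N (compression)
  F[1-2] = +849.5222 N (tension)
  F[1-3] = +268.3914 N (tension)
  F[2-3] = -322.8613 N (compression)
  F[2-4] = -136.9054 N (compression)
  F[3-4] = +323.4497 N (tension)
  Rx@0 = +6171.1100 N
  Ry@0 = +4639.2871 N
  Ry@4 = -293.0471 N

-5261.033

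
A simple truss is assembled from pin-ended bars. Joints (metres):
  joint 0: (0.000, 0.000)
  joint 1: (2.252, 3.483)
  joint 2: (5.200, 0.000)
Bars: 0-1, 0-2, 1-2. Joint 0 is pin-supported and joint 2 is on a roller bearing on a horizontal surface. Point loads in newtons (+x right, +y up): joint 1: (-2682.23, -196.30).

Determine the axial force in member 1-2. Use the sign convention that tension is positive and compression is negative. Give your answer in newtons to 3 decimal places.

2242.338

N=3 nodes, M=3 members, R=3 reactions → 2N=6, M+R=6
member 0 (0-1): L=4.1476, (cx,cy)=(0.5430,0.8398)
member 1 (0-2): L=5.2000, (cx,cy)=(1.0000,0.0000)
member 2 (1-2): L=4.5631, (cx,cy)=(0.6461,-0.7633)
solve A·x = −loads:
  F[0-1] = -2271.9236 N (compression)
  F[0-2] = -1448.6634 N (compression)
  F[1-2] = +2242.3383 N (tension)
  Rx@0 = +2682.2300 N
  Ry@0 = +1907.8653 N
  Ry@2 = -1711.5653 N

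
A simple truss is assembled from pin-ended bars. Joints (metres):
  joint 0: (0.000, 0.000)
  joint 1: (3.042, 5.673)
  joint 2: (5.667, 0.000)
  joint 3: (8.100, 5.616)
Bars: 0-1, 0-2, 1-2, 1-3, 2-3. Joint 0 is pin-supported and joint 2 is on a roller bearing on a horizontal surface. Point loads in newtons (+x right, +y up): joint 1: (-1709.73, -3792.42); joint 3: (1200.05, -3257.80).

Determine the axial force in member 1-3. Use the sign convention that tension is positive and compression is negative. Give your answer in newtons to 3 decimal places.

N=4 nodes, M=5 members, R=3 reactions → 2N=8, M+R=8
member 0 (0-1): L=6.4371, (cx,cy)=(0.4726,0.8813)
member 1 (0-2): L=5.6670, (cx,cy)=(1.0000,0.0000)
member 2 (1-2): L=6.2509, (cx,cy)=(0.4199,-0.9076)
member 3 (1-3): L=5.0583, (cx,cy)=(0.9999,-0.0113)
member 4 (2-3): L=6.1204, (cx,cy)=(0.3975,0.9176)
solve A·x = −loads:
  F[0-1] = -998.8799 N (compression)
  F[0-2] = -37.6387 N (compression)
  F[1-2] = -3241.0279 N (compression)
  F[1-3] = +2598.8929 N (tension)
  F[2-3] = -3518.4661 N (compression)
  Rx@0 = +509.6800 N
  Ry@0 = +880.3057 N
  Ry@2 = +6169.9143 N

2598.893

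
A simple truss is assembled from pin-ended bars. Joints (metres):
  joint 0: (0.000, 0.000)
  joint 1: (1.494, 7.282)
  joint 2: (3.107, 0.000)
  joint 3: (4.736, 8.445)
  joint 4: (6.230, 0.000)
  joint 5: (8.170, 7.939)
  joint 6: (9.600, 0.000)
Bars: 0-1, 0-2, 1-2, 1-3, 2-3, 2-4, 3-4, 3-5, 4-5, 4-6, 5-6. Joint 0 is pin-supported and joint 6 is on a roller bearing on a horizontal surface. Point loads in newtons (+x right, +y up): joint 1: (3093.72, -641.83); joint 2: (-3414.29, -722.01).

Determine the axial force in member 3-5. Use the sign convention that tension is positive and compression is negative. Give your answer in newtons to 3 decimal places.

N=7 nodes, M=11 members, R=3 reactions → 2N=14, M+R=14
member 0 (0-1): L=7.4337, (cx,cy)=(0.2010,0.9796)
member 1 (0-2): L=3.1070, (cx,cy)=(1.0000,0.0000)
member 2 (1-2): L=7.4585, (cx,cy)=(0.2163,-0.9763)
member 3 (1-3): L=3.4443, (cx,cy)=(0.9413,0.3377)
member 4 (2-3): L=8.6007, (cx,cy)=(0.1894,0.9819)
member 5 (2-4): L=3.1230, (cx,cy)=(1.0000,0.0000)
member 6 (3-4): L=8.5761, (cx,cy)=(0.1742,-0.9847)
member 7 (3-5): L=3.4711, (cx,cy)=(0.9893,-0.1458)
member 8 (4-5): L=8.1726, (cx,cy)=(0.2374,0.9714)
member 9 (4-6): L=3.3700, (cx,cy)=(1.0000,0.0000)
member 10 (5-6): L=8.0668, (cx,cy)=(0.1773,-0.9842)
solve A·x = −loads:
  F[0-1] = +1343.8560 N (tension)
  F[0-2] = -590.6545 N (compression)
  F[1-2] = -2819.1896 N (compression)
  F[1-3] = -2352.0915 N (compression)
  F[2-3] = +3538.5337 N (tension)
  F[2-4] = +1543.7373 N (tension)
  F[3-4] = -2557.5626 N (compression)
  F[3-5] = -1110.0568 N (compression)
  F[4-5] = +2592.5588 N (tension)
  F[4-6] = +482.7805 N (tension)
  F[5-6] = -2723.4088 N (compression)
  Rx@0 = +320.5700 N
  Ry@0 = -1316.4358 N
  Ry@6 = +2680.2758 N

-1110.057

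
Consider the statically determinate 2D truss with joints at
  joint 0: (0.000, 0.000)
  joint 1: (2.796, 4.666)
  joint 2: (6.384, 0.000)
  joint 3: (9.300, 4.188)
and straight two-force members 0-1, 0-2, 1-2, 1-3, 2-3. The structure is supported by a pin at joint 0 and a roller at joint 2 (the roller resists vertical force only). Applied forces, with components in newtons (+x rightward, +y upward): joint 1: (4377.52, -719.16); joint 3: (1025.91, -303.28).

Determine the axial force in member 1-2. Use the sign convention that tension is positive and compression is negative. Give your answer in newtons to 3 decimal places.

N=4 nodes, M=5 members, R=3 reactions → 2N=8, M+R=8
member 0 (0-1): L=5.4396, (cx,cy)=(0.5140,0.8578)
member 1 (0-2): L=6.3840, (cx,cy)=(1.0000,0.0000)
member 2 (1-2): L=5.8860, (cx,cy)=(0.6096,-0.7927)
member 3 (1-3): L=6.5215, (cx,cy)=(0.9973,-0.0733)
member 4 (2-3): L=5.1032, (cx,cy)=(0.5714,0.8207)
solve A·x = −loads:
  F[0-1] = +4204.8258 N (tension)
  F[0-2] = +3242.1115 N (tension)
  F[1-2] = -5566.2256 N (compression)
  F[1-3] = +1180.0288 N (tension)
  F[2-3] = -264.1626 N (compression)
  Rx@0 = -5403.4300 N
  Ry@0 = -3606.8355 N
  Ry@2 = +4629.2755 N

-5566.226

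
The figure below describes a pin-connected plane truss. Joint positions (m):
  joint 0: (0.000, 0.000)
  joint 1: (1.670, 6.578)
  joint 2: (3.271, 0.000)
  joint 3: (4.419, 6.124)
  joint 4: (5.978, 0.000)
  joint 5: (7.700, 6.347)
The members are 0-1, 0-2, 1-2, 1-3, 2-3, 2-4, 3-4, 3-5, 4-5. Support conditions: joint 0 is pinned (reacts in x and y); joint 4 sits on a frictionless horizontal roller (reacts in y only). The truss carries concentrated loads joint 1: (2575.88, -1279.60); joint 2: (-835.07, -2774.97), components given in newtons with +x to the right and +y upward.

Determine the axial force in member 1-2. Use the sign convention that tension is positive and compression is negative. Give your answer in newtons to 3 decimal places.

N=6 nodes, M=9 members, R=3 reactions → 2N=12, M+R=12
member 0 (0-1): L=6.7867, (cx,cy)=(0.2461,0.9693)
member 1 (0-2): L=3.2710, (cx,cy)=(1.0000,0.0000)
member 2 (1-2): L=6.7700, (cx,cy)=(0.2365,-0.9716)
member 3 (1-3): L=2.7862, (cx,cy)=(0.9866,-0.1629)
member 4 (2-3): L=6.2307, (cx,cy)=(0.1842,0.9829)
member 5 (2-4): L=2.7070, (cx,cy)=(1.0000,0.0000)
member 6 (3-4): L=6.3193, (cx,cy)=(0.2467,-0.9691)
member 7 (3-5): L=3.2886, (cx,cy)=(0.9977,0.0678)
member 8 (4-5): L=6.5764, (cx,cy)=(0.2618,0.9651)
solve A·x = −loads:
  F[0-1] = +676.5017 N (tension)
  F[0-2] = +1574.3430 N (tension)
  F[1-2] = -1648.5274 N (compression)
  F[1-3] = -2046.9198 N (compression)
  F[2-3] = +4452.9751 N (tension)
  F[2-4] = +1199.1038 N (tension)
  F[3-4] = -4860.5040 N (compression)
  F[3-5] = -0.0000 N (compression)
  F[4-5] = +0.0000 N (tension)
  Rx@0 = -1740.8100 N
  Ry@0 = -655.7006 N
  Ry@4 = +4710.2706 N

-1648.527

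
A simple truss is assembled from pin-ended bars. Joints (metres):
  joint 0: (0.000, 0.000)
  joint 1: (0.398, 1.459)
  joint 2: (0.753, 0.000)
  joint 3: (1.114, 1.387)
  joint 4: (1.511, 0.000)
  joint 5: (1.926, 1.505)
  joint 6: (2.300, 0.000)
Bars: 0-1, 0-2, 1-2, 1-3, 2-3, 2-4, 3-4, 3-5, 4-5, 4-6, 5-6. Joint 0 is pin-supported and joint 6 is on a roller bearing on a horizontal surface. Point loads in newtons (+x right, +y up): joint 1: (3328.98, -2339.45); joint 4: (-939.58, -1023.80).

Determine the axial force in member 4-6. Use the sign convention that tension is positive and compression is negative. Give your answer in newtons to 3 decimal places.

N=7 nodes, M=11 members, R=3 reactions → 2N=14, M+R=14
member 0 (0-1): L=1.5123, (cx,cy)=(0.2632,0.9647)
member 1 (0-2): L=0.7530, (cx,cy)=(1.0000,0.0000)
member 2 (1-2): L=1.5016, (cx,cy)=(0.2364,-0.9717)
member 3 (1-3): L=0.7196, (cx,cy)=(0.9950,-0.1001)
member 4 (2-3): L=1.4332, (cx,cy)=(0.2519,0.9678)
member 5 (2-4): L=0.7580, (cx,cy)=(1.0000,0.0000)
member 6 (3-4): L=1.4427, (cx,cy)=(0.2752,-0.9614)
member 7 (3-5): L=0.8205, (cx,cy)=(0.9896,0.1438)
member 8 (4-5): L=1.5612, (cx,cy)=(0.2658,0.9640)
member 9 (4-6): L=0.7890, (cx,cy)=(1.0000,0.0000)
member 10 (5-6): L=1.5508, (cx,cy)=(0.2412,-0.9705)
solve A·x = −loads:
  F[0-1] = -180.4617 N (compression)
  F[0-2] = +2436.8927 N (tension)
  F[1-2] = -1926.2164 N (compression)
  F[1-3] = -2935.8094 N (compression)
  F[2-3] = +1933.9653 N (tension)
  F[2-4] = +1494.3660 N (tension)
  F[3-4] = -2515.5746 N (compression)
  F[3-5] = -1760.0078 N (compression)
  F[4-5] = +3570.7274 N (tension)
  F[4-6] = +792.5196 N (tension)
  F[5-6] = -3286.1473 N (compression)
  Rx@0 = -2389.4000 N
  Ry@0 = +174.1001 N
  Ry@6 = +3189.1499 N

792.520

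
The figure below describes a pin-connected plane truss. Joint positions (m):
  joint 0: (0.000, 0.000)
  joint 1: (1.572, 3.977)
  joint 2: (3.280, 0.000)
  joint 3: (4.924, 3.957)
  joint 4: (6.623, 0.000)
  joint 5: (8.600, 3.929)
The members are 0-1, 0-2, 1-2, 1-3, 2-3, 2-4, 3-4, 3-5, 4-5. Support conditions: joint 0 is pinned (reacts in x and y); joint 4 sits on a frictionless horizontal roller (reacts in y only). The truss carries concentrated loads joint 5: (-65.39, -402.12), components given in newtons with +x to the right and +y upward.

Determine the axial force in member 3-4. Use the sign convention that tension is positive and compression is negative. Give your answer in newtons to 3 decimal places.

N=6 nodes, M=9 members, R=3 reactions → 2N=12, M+R=12
member 0 (0-1): L=4.2764, (cx,cy)=(0.3676,0.9300)
member 1 (0-2): L=3.2800, (cx,cy)=(1.0000,0.0000)
member 2 (1-2): L=4.3283, (cx,cy)=(0.3946,-0.9188)
member 3 (1-3): L=3.3521, (cx,cy)=(1.0000,-0.0060)
member 4 (2-3): L=4.2849, (cx,cy)=(0.3837,0.9235)
member 5 (2-4): L=3.3430, (cx,cy)=(1.0000,0.0000)
member 6 (3-4): L=4.3063, (cx,cy)=(0.3945,-0.9189)
member 7 (3-5): L=3.6761, (cx,cy)=(1.0000,-0.0076)
member 8 (4-5): L=4.3984, (cx,cy)=(0.4495,0.8933)
solve A·x = −loads:
  F[0-1] = +87.3597 N (tension)
  F[0-2] = -97.5032 N (compression)
  F[1-2] = -88.8550 N (compression)
  F[1-3] = +67.1781 N (tension)
  F[2-3] = +88.4101 N (tension)
  F[2-4] = -166.4872 N (compression)
  F[3-4] = -89.5463 N (compression)
  F[3-5] = +136.4304 N (tension)
  F[4-5] = -448.9941 N (compression)
  Rx@0 = +65.3900 N
  Ry@0 = -81.2432 N
  Ry@4 = +483.3632 N

-89.546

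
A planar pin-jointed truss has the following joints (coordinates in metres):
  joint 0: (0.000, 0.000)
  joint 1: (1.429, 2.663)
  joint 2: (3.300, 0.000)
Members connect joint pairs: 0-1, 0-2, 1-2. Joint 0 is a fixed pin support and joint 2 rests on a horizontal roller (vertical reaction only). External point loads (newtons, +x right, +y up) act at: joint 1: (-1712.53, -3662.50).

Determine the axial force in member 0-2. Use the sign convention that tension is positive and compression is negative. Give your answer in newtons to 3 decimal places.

143.338

N=3 nodes, M=3 members, R=3 reactions → 2N=6, M+R=6
member 0 (0-1): L=3.0222, (cx,cy)=(0.4728,0.8812)
member 1 (0-2): L=3.3000, (cx,cy)=(1.0000,0.0000)
member 2 (1-2): L=3.2546, (cx,cy)=(0.5749,-0.8182)
solve A·x = −loads:
  F[0-1] = -3924.9681 N (compression)
  F[0-2] = +143.3382 N (tension)
  F[1-2] = -249.3339 N (compression)
  Rx@0 = +1712.5300 N
  Ry@0 = +3458.4863 N
  Ry@2 = +204.0137 N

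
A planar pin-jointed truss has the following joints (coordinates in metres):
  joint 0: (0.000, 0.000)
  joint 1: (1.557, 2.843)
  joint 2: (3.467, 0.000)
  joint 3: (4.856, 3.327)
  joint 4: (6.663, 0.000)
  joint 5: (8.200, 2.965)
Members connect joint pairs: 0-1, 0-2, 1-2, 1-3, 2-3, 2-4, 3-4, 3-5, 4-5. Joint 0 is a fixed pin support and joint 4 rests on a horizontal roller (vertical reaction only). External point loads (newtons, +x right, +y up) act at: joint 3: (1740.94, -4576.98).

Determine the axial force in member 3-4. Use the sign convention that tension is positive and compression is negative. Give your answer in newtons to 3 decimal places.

N=6 nodes, M=9 members, R=3 reactions → 2N=12, M+R=12
member 0 (0-1): L=3.2414, (cx,cy)=(0.4803,0.8771)
member 1 (0-2): L=3.4670, (cx,cy)=(1.0000,0.0000)
member 2 (1-2): L=3.4250, (cx,cy)=(0.5577,-0.8301)
member 3 (1-3): L=3.3343, (cx,cy)=(0.9894,0.1452)
member 4 (2-3): L=3.6053, (cx,cy)=(0.3853,0.9228)
member 5 (2-4): L=3.1960, (cx,cy)=(1.0000,0.0000)
member 6 (3-4): L=3.7861, (cx,cy)=(0.4773,-0.8788)
member 7 (3-5): L=3.3635, (cx,cy)=(0.9942,-0.1076)
member 8 (4-5): L=3.3397, (cx,cy)=(0.4602,0.8878)
solve A·x = −loads:
  F[0-1] = -424.1102 N (compression)
  F[0-2] = +1944.6583 N (tension)
  F[1-2] = +375.1478 N (tension)
  F[1-3] = -417.3440 N (compression)
  F[2-3] = -337.4474 N (compression)
  F[2-4] = +2283.8704 N (tension)
  F[3-4] = -4785.1958 N (compression)
  F[3-5] = +0.0000 N (tension)
  F[4-5] = -0.0000 N (compression)
  Rx@0 = -1740.9400 N
  Ry@0 = +371.9789 N
  Ry@4 = +4205.0011 N

-4785.196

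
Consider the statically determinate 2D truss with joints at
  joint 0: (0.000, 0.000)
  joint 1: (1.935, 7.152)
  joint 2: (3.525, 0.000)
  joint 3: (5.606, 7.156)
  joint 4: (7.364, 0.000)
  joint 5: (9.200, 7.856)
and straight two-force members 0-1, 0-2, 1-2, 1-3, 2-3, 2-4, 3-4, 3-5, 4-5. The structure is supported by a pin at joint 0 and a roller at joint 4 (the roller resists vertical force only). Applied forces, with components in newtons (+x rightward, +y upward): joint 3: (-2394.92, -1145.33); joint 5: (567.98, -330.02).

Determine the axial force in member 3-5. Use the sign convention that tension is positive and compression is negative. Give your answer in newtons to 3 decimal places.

688.573

N=6 nodes, M=9 members, R=3 reactions → 2N=12, M+R=12
member 0 (0-1): L=7.4091, (cx,cy)=(0.2612,0.9653)
member 1 (0-2): L=3.5250, (cx,cy)=(1.0000,0.0000)
member 2 (1-2): L=7.3266, (cx,cy)=(0.2170,-0.9762)
member 3 (1-3): L=3.6710, (cx,cy)=(1.0000,0.0011)
member 4 (2-3): L=7.4524, (cx,cy)=(0.2792,0.9602)
member 5 (2-4): L=3.8390, (cx,cy)=(1.0000,0.0000)
member 6 (3-4): L=7.3688, (cx,cy)=(0.2386,-0.9711)
member 7 (3-5): L=3.6615, (cx,cy)=(0.9816,0.1912)
member 8 (4-5): L=8.0677, (cx,cy)=(0.2276,0.9738)
solve A·x = −loads:
  F[0-1] = -1981.2495 N (compression)
  F[0-2] = -1309.5090 N (compression)
  F[1-2] = +1958.1289 N (tension)
  F[1-3] = -942.3791 N (compression)
  F[2-3] = -1990.6460 N (compression)
  F[2-4] = -328.6988 N (compression)
  F[3-4] = +925.5234 N (tension)
  F[3-5] = +688.5731 N (tension)
  F[4-5] = -474.0992 N (compression)
  Rx@0 = +1826.9400 N
  Ry@0 = +1912.4891 N
  Ry@4 = -437.1391 N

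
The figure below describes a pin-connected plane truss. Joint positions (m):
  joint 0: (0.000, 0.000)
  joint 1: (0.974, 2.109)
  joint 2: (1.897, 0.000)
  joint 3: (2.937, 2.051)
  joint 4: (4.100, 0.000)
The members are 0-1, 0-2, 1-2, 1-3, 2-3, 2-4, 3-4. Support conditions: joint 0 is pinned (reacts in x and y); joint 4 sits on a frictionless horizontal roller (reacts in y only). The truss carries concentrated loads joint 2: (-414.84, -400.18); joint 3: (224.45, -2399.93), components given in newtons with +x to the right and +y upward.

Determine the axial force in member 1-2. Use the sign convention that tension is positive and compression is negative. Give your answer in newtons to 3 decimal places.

878.281

N=5 nodes, M=7 members, R=3 reactions → 2N=10, M+R=10
member 0 (0-1): L=2.3230, (cx,cy)=(0.4193,0.9079)
member 1 (0-2): L=1.8970, (cx,cy)=(1.0000,0.0000)
member 2 (1-2): L=2.3021, (cx,cy)=(0.4009,-0.9161)
member 3 (1-3): L=1.9639, (cx,cy)=(0.9996,-0.0295)
member 4 (2-3): L=2.2996, (cx,cy)=(0.4523,0.8919)
member 5 (2-4): L=2.2030, (cx,cy)=(1.0000,0.0000)
member 6 (3-4): L=2.3578, (cx,cy)=(0.4933,-0.8699)
solve A·x = −loads:
  F[0-1] = -863.0248 N (compression)
  F[0-2] = +171.4560 N (tension)
  F[1-2] = +878.2813 N (tension)
  F[1-3] = -714.2894 N (compression)
  F[2-3] = -453.4412 N (compression)
  F[2-4] = +1143.4970 N (tension)
  F[3-4] = -2318.2501 N (compression)
  Rx@0 = +190.3900 N
  Ry@0 = +783.5044 N
  Ry@4 = +2016.6056 N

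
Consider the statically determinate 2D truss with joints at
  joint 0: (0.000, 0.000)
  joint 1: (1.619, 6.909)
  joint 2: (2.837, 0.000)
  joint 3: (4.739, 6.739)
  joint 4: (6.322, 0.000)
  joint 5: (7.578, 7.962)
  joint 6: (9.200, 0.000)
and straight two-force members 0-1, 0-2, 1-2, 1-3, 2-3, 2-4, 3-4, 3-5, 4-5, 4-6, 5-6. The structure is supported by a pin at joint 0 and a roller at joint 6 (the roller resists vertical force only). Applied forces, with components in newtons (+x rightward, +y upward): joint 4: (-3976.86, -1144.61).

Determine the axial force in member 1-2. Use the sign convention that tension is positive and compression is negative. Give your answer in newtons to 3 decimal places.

371.799

N=7 nodes, M=11 members, R=3 reactions → 2N=14, M+R=14
member 0 (0-1): L=7.0962, (cx,cy)=(0.2282,0.9736)
member 1 (0-2): L=2.8370, (cx,cy)=(1.0000,0.0000)
member 2 (1-2): L=7.0155, (cx,cy)=(0.1736,-0.9848)
member 3 (1-3): L=3.1246, (cx,cy)=(0.9985,-0.0544)
member 4 (2-3): L=7.0023, (cx,cy)=(0.2716,0.9624)
member 5 (2-4): L=3.4850, (cx,cy)=(1.0000,0.0000)
member 6 (3-4): L=6.9224, (cx,cy)=(0.2287,-0.9735)
member 7 (3-5): L=3.0912, (cx,cy)=(0.9184,0.3956)
member 8 (4-5): L=8.0605, (cx,cy)=(0.1558,0.9878)
member 9 (4-6): L=2.8780, (cx,cy)=(1.0000,0.0000)
member 10 (5-6): L=8.1255, (cx,cy)=(0.1996,-0.9799)
solve A·x = −loads:
  F[0-1] = -367.7634 N (compression)
  F[0-2] = -3892.9542 N (compression)
  F[1-2] = +371.7991 N (tension)
  F[1-3] = -148.6758 N (compression)
  F[2-3] = -380.4569 N (compression)
  F[2-4] = -3725.0623 N (compression)
  F[3-4] = +232.8265 N (tension)
  F[3-5] = -332.1400 N (compression)
  F[4-5] = +929.3042 N (tension)
  F[4-6] = +160.2333 N (tension)
  F[5-6] = -802.7014 N (compression)
  Rx@0 = +3976.8600 N
  Ry@0 = +358.0639 N
  Ry@6 = +786.5461 N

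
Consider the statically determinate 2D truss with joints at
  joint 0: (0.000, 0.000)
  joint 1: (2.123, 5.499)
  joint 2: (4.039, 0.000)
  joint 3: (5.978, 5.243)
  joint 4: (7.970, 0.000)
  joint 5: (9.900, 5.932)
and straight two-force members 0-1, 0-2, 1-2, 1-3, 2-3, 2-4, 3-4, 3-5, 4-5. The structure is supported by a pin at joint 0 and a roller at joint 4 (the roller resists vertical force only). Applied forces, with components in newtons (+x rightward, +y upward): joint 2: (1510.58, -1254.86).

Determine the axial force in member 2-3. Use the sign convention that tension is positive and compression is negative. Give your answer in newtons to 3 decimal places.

645.078

N=6 nodes, M=9 members, R=3 reactions → 2N=12, M+R=12
member 0 (0-1): L=5.8946, (cx,cy)=(0.3602,0.9329)
member 1 (0-2): L=4.0390, (cx,cy)=(1.0000,0.0000)
member 2 (1-2): L=5.8232, (cx,cy)=(0.3290,-0.9443)
member 3 (1-3): L=3.8635, (cx,cy)=(0.9978,-0.0663)
member 4 (2-3): L=5.5901, (cx,cy)=(0.3469,0.9379)
member 5 (2-4): L=3.9310, (cx,cy)=(1.0000,0.0000)
member 6 (3-4): L=5.6087, (cx,cy)=(0.3552,-0.9348)
member 7 (3-5): L=3.9821, (cx,cy)=(0.9849,0.1730)
member 8 (4-5): L=6.2381, (cx,cy)=(0.3094,0.9509)
solve A·x = −loads:
  F[0-1] = -663.4520 N (compression)
  F[0-2] = +1749.5296 N (tension)
  F[1-2] = +688.1473 N (tension)
  F[1-3] = -466.3935 N (compression)
  F[2-3] = +645.0781 N (tension)
  F[2-4] = +241.6130 N (tension)
  F[3-4] = -680.2842 N (compression)
  F[3-5] = -0.0000 N (compression)
  F[4-5] = -0.0000 N (compression)
  Rx@0 = -1510.5800 N
  Ry@0 = +618.9278 N
  Ry@4 = +635.9322 N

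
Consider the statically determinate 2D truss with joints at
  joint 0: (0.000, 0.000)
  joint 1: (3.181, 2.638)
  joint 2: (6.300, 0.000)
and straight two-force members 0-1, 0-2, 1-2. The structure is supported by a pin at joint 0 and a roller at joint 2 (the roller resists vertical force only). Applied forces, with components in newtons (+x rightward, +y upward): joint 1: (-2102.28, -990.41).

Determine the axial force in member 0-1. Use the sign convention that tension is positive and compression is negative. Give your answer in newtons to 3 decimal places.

N=3 nodes, M=3 members, R=3 reactions → 2N=6, M+R=6
member 0 (0-1): L=4.1325, (cx,cy)=(0.7697,0.6383)
member 1 (0-2): L=6.3000, (cx,cy)=(1.0000,0.0000)
member 2 (1-2): L=4.0850, (cx,cy)=(0.7635,-0.6458)
solve A·x = −loads:
  F[0-1] = -2147.1292 N (compression)
  F[0-2] = -449.5351 N (compression)
  F[1-2] = +588.7624 N (tension)
  Rx@0 = +2102.2800 N
  Ry@0 = +1370.6196 N
  Ry@2 = -380.2096 N

-2147.129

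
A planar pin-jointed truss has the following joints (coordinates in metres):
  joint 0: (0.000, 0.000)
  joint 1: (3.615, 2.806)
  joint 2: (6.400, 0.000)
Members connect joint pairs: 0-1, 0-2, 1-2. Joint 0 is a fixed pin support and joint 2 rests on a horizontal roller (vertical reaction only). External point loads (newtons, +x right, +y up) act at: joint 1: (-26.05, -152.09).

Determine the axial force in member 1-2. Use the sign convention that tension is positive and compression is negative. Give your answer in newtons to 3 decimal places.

N=3 nodes, M=3 members, R=3 reactions → 2N=6, M+R=6
member 0 (0-1): L=4.5762, (cx,cy)=(0.7900,0.6132)
member 1 (0-2): L=6.4000, (cx,cy)=(1.0000,0.0000)
member 2 (1-2): L=3.9535, (cx,cy)=(0.7044,-0.7098)
solve A·x = −loads:
  F[0-1] = -126.5626 N (compression)
  F[0-2] = +73.9283 N (tension)
  F[1-2] = -104.9454 N (compression)
  Rx@0 = +26.0500 N
  Ry@0 = +77.6042 N
  Ry@2 = +74.4858 N

-104.945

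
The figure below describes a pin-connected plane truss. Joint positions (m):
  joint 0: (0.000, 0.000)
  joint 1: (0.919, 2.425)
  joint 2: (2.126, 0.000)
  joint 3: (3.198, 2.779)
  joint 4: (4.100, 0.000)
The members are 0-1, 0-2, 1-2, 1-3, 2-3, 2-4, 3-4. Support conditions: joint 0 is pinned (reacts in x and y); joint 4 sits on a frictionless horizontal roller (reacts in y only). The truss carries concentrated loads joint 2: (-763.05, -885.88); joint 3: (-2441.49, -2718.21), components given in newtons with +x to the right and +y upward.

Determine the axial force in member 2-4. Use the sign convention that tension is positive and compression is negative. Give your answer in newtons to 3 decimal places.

300.140

N=5 nodes, M=7 members, R=3 reactions → 2N=10, M+R=10
member 0 (0-1): L=2.5933, (cx,cy)=(0.3544,0.9351)
member 1 (0-2): L=2.1260, (cx,cy)=(1.0000,0.0000)
member 2 (1-2): L=2.7088, (cx,cy)=(0.4456,-0.8952)
member 3 (1-3): L=2.3063, (cx,cy)=(0.9882,0.1535)
member 4 (2-3): L=2.9786, (cx,cy)=(0.3599,0.9330)
member 5 (2-4): L=1.9740, (cx,cy)=(1.0000,0.0000)
member 6 (3-4): L=2.9217, (cx,cy)=(0.3087,-0.9512)
solve A·x = −loads:
  F[0-1] = -2865.3292 N (compression)
  F[0-2] = -2189.1383 N (compression)
  F[1-2] = +2614.5997 N (tension)
  F[1-3] = -2206.5851 N (compression)
  F[2-3] = -1559.2966 N (compression)
  F[2-4] = +300.1401 N (tension)
  F[3-4] = -972.2010 N (compression)
  Rx@0 = +3204.5400 N
  Ry@0 = +2679.3788 N
  Ry@4 = +924.7112 N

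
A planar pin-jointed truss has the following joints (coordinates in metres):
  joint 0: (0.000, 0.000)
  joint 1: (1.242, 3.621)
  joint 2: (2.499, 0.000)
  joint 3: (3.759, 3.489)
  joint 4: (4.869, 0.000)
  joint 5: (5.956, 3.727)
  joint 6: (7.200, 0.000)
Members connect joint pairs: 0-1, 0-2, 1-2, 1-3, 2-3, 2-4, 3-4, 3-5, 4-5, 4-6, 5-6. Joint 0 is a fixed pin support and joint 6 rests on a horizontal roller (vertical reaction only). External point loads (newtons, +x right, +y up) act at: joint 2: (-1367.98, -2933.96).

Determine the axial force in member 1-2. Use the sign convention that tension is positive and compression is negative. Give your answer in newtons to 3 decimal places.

2102.526

N=7 nodes, M=11 members, R=3 reactions → 2N=14, M+R=14
member 0 (0-1): L=3.8281, (cx,cy)=(0.3244,0.9459)
member 1 (0-2): L=2.4990, (cx,cy)=(1.0000,0.0000)
member 2 (1-2): L=3.8330, (cx,cy)=(0.3279,-0.9447)
member 3 (1-3): L=2.5205, (cx,cy)=(0.9986,-0.0524)
member 4 (2-3): L=3.7095, (cx,cy)=(0.3397,0.9405)
member 5 (2-4): L=2.3700, (cx,cy)=(1.0000,0.0000)
member 6 (3-4): L=3.6613, (cx,cy)=(0.3032,-0.9529)
member 7 (3-5): L=2.2099, (cx,cy)=(0.9942,0.1077)
member 8 (4-5): L=3.8823, (cx,cy)=(0.2800,0.9600)
member 9 (4-6): L=2.3310, (cx,cy)=(1.0000,0.0000)
member 10 (5-6): L=3.9291, (cx,cy)=(0.3166,-0.9486)
solve A·x = −loads:
  F[0-1] = -2025.1843 N (compression)
  F[0-2] = -710.9200 N (compression)
  F[1-2] = +2102.5255 N (tension)
  F[1-3] = -1348.4206 N (compression)
  F[2-3] = +1007.6160 N (tension)
  F[2-4] = +1004.3189 N (tension)
  F[3-4] = -1143.3864 N (compression)
  F[3-5] = -661.5264 N (compression)
  F[4-5] = +1134.9702 N (tension)
  F[4-6] = +339.8983 N (tension)
  F[5-6] = -1073.5567 N (compression)
  Rx@0 = +1367.9800 N
  Ry@0 = +1915.6314 N
  Ry@6 = +1018.3286 N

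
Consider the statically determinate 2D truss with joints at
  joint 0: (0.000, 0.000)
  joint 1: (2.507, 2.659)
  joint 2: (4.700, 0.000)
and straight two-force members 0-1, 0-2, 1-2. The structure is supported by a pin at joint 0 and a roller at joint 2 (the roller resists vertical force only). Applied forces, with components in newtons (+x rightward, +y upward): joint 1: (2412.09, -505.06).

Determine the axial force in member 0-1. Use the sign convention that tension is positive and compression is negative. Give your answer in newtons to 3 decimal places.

N=3 nodes, M=3 members, R=3 reactions → 2N=6, M+R=6
member 0 (0-1): L=3.6545, (cx,cy)=(0.6860,0.7276)
member 1 (0-2): L=4.7000, (cx,cy)=(1.0000,0.0000)
member 2 (1-2): L=3.4467, (cx,cy)=(0.6363,-0.7715)
solve A·x = −loads:
  F[0-1] = +1551.6390 N (tension)
  F[0-2] = +1347.6585 N (tension)
  F[1-2] = -2118.0726 N (compression)
  Rx@0 = -2412.0900 N
  Ry@0 = -1128.9682 N
  Ry@2 = +1634.0282 N

1551.639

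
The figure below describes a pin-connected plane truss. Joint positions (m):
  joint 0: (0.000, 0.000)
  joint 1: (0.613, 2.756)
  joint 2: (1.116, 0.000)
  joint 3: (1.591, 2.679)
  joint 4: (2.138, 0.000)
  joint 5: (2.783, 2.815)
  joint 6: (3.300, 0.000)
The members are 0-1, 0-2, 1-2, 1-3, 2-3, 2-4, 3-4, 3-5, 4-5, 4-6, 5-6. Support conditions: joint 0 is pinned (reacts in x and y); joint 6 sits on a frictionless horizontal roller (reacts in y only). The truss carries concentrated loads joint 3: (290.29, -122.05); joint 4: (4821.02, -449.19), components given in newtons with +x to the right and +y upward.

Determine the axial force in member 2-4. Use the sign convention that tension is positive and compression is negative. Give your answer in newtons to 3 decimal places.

N=7 nodes, M=11 members, R=3 reactions → 2N=14, M+R=14
member 0 (0-1): L=2.8233, (cx,cy)=(0.2171,0.9761)
member 1 (0-2): L=1.1160, (cx,cy)=(1.0000,0.0000)
member 2 (1-2): L=2.8015, (cx,cy)=(0.1795,-0.9837)
member 3 (1-3): L=0.9810, (cx,cy)=(0.9969,-0.0785)
member 4 (2-3): L=2.7208, (cx,cy)=(0.1746,0.9846)
member 5 (2-4): L=1.0220, (cx,cy)=(1.0000,0.0000)
member 6 (3-4): L=2.7343, (cx,cy)=(0.2001,-0.9798)
member 7 (3-5): L=1.1997, (cx,cy)=(0.9936,0.1134)
member 8 (4-5): L=2.8879, (cx,cy)=(0.2233,0.9747)
member 9 (4-6): L=1.1620, (cx,cy)=(1.0000,0.0000)
member 10 (5-6): L=2.8621, (cx,cy)=(0.1806,-0.9835)
solve A·x = −loads:
  F[0-1] = +14.6354 N (tension)
  F[0-2] = +5108.1324 N (tension)
  F[1-2] = -14.9920 N (compression)
  F[1-3] = +5.8875 N (tension)
  F[2-3] = +14.9784 N (tension)
  F[2-4] = +5102.8257 N (tension)
  F[3-4] = -168.0500 N (compression)
  F[3-5] = -249.7969 N (compression)
  F[4-5] = +629.7503 N (tension)
  F[4-6] = +107.5372 N (tension)
  F[5-6] = -595.3195 N (compression)
  Rx@0 = -5111.3100 N
  Ry@0 = -14.2863 N
  Ry@6 = +585.5263 N

5102.826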